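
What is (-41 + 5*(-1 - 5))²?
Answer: 5041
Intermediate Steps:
(-41 + 5*(-1 - 5))² = (-41 + 5*(-6))² = (-41 - 30)² = (-71)² = 5041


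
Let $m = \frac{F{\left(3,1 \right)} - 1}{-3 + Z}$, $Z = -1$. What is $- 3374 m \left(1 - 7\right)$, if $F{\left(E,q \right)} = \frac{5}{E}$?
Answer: $-3374$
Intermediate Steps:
$m = - \frac{1}{6}$ ($m = \frac{\frac{5}{3} - 1}{-3 - 1} = \frac{5 \cdot \frac{1}{3} - 1}{-4} = \left(\frac{5}{3} - 1\right) \left(- \frac{1}{4}\right) = \frac{2}{3} \left(- \frac{1}{4}\right) = - \frac{1}{6} \approx -0.16667$)
$- 3374 m \left(1 - 7\right) = - 3374 \left(- \frac{1 - 7}{6}\right) = - 3374 \left(\left(- \frac{1}{6}\right) \left(-6\right)\right) = \left(-3374\right) 1 = -3374$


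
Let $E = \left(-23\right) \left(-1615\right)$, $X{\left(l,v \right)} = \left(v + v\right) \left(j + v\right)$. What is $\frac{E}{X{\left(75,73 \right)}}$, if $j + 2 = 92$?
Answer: $\frac{37145}{23798} \approx 1.5608$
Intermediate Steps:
$j = 90$ ($j = -2 + 92 = 90$)
$X{\left(l,v \right)} = 2 v \left(90 + v\right)$ ($X{\left(l,v \right)} = \left(v + v\right) \left(90 + v\right) = 2 v \left(90 + v\right)$)
$E = 37145$
$\frac{E}{X{\left(75,73 \right)}} = \frac{37145}{2 \cdot 73 \left(90 + 73\right)} = \frac{37145}{2 \cdot 73 \cdot 163} = \frac{37145}{23798}$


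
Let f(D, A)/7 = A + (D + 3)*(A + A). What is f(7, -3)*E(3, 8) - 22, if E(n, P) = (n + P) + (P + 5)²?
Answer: -79402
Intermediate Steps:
E(n, P) = P + n + (5 + P)² (E(n, P) = (P + n) + (5 + P)² = P + n + (5 + P)²)
f(D, A) = 7*A + 14*A*(3 + D) (f(D, A) = 7*(A + (D + 3)*(A + A)) = 7*(A + (3 + D)*(2*A)) = 7*(A + 2*A*(3 + D)) = 7*A + 14*A*(3 + D))
f(7, -3)*E(3, 8) - 22 = (7*(-3)*(7 + 2*7))*(8 + 3 + (5 + 8)²) - 22 = (7*(-3)*(7 + 14))*(8 + 3 + 13²) - 22 = (7*(-3)*21)*(8 + 3 + 169) - 22 = -441*180 - 22 = -79380 - 22 = -79402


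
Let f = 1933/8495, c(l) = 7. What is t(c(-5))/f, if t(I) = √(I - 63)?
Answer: 16990*I*√14/1933 ≈ 32.887*I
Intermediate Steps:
f = 1933/8495 (f = 1933*(1/8495) = 1933/8495 ≈ 0.22755)
t(I) = √(-63 + I)
t(c(-5))/f = √(-63 + 7)/(1933/8495) = √(-56)*(8495/1933) = (2*I*√14)*(8495/1933) = 16990*I*√14/1933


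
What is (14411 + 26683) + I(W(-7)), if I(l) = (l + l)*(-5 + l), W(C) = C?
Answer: 41262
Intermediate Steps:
I(l) = 2*l*(-5 + l) (I(l) = (2*l)*(-5 + l) = 2*l*(-5 + l))
(14411 + 26683) + I(W(-7)) = (14411 + 26683) + 2*(-7)*(-5 - 7) = 41094 + 2*(-7)*(-12) = 41094 + 168 = 41262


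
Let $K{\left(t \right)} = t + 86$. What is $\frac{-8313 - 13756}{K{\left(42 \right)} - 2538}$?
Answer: $\frac{22069}{2410} \approx 9.1573$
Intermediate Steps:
$K{\left(t \right)} = 86 + t$
$\frac{-8313 - 13756}{K{\left(42 \right)} - 2538} = \frac{-8313 - 13756}{\left(86 + 42\right) - 2538} = - \frac{22069}{128 - 2538} = - \frac{22069}{-2410} = \left(-22069\right) \left(- \frac{1}{2410}\right) = \frac{22069}{2410}$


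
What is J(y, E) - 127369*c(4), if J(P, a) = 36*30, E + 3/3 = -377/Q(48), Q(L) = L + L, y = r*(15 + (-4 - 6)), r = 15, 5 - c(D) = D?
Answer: -126289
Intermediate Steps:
c(D) = 5 - D
y = 75 (y = 15*(15 + (-4 - 6)) = 15*(15 - 10) = 15*5 = 75)
Q(L) = 2*L
E = -473/96 (E = -1 - 377/(2*48) = -1 - 377/96 = -473/96 ≈ -4.9271)
J(P, a) = 1080
J(y, E) - 127369*c(4) = 1080 - 127369*(5 - 1*4) = 1080 - 127369*(5 - 4) = 1080 - 127369 = -126289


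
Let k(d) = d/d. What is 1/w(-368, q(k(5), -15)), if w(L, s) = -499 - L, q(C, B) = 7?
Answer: -1/131 ≈ -0.0076336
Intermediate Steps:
k(d) = 1
1/w(-368, q(k(5), -15)) = 1/(-499 - 1*(-368)) = 1/(-499 + 368) = 1/(-131) = -1/131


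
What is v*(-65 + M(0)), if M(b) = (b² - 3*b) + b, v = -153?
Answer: 9945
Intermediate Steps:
M(b) = b² - 2*b
v*(-65 + M(0)) = -153*(-65 + 0*(-2 + 0)) = -153*(-65 + 0*(-2)) = -153*(-65 + 0) = -153*(-65) = 9945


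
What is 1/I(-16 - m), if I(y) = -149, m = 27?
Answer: -1/149 ≈ -0.0067114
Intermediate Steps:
1/I(-16 - m) = 1/(-149) = -1/149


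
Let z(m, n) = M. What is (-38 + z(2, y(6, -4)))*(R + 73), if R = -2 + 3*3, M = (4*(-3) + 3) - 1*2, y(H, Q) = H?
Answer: -3920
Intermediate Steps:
M = -11 (M = (-12 + 3) - 2 = -9 - 2 = -11)
z(m, n) = -11
R = 7 (R = -2 + 9 = 7)
(-38 + z(2, y(6, -4)))*(R + 73) = (-38 - 11)*(7 + 73) = -49*80 = -3920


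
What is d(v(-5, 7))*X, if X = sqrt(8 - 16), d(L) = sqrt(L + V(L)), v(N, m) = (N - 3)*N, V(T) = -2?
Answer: 4*I*sqrt(19) ≈ 17.436*I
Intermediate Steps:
v(N, m) = N*(-3 + N) (v(N, m) = (-3 + N)*N = N*(-3 + N))
d(L) = sqrt(-2 + L) (d(L) = sqrt(L - 2) = sqrt(-2 + L))
X = 2*I*sqrt(2) (X = sqrt(-8) = 2*I*sqrt(2) ≈ 2.8284*I)
d(v(-5, 7))*X = sqrt(-2 - 5*(-3 - 5))*(2*I*sqrt(2)) = sqrt(-2 - 5*(-8))*(2*I*sqrt(2)) = sqrt(-2 + 40)*(2*I*sqrt(2)) = sqrt(38)*(2*I*sqrt(2)) = 4*I*sqrt(19)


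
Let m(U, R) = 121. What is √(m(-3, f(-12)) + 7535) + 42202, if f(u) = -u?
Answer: 42202 + 2*√1914 ≈ 42290.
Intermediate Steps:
√(m(-3, f(-12)) + 7535) + 42202 = √(121 + 7535) + 42202 = √7656 + 42202 = 2*√1914 + 42202 = 42202 + 2*√1914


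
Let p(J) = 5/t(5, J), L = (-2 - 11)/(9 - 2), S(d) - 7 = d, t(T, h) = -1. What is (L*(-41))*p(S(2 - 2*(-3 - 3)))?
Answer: -2665/7 ≈ -380.71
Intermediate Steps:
S(d) = 7 + d
L = -13/7 ≈ -1.8571
p(J) = -5 (p(J) = 5/(-1) = 5*(-1) = -5)
(L*(-41))*p(S(2 - 2*(-3 - 3))) = -13/7*(-41)*(-5) = (533/7)*(-5) = -2665/7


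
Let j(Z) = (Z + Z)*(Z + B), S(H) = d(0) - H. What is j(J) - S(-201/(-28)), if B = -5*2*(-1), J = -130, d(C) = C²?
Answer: 873801/28 ≈ 31207.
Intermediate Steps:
S(H) = -H (S(H) = 0² - H = 0 - H = -H)
B = 10 (B = -10*(-1) = 10)
j(Z) = 2*Z*(10 + Z) (j(Z) = (Z + Z)*(Z + 10) = (2*Z)*(10 + Z) = 2*Z*(10 + Z))
j(J) - S(-201/(-28)) = 2*(-130)*(10 - 130) - (-1)*(-201/(-28)) = 2*(-130)*(-120) - (-1)*(-201*(-1/28)) = 31200 - (-1)*201/28 = 31200 - 1*(-201/28) = 31200 + 201/28 = 873801/28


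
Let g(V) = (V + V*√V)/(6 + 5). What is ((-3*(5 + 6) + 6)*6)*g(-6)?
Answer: 972/11 + 972*I*√6/11 ≈ 88.364 + 216.45*I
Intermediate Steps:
g(V) = V/11 + V^(3/2)/11 (g(V) = (V + V^(3/2))/11 = (V + V^(3/2))*(1/11) = V/11 + V^(3/2)/11)
((-3*(5 + 6) + 6)*6)*g(-6) = ((-3*(5 + 6) + 6)*6)*((1/11)*(-6) + (-6)^(3/2)/11) = ((-3*11 + 6)*6)*(-6/11 + (-6*I*√6)/11) = ((-33 + 6)*6)*(-6/11 - 6*I*√6/11) = (-27*6)*(-6/11 - 6*I*√6/11) = -162*(-6/11 - 6*I*√6/11) = 972/11 + 972*I*√6/11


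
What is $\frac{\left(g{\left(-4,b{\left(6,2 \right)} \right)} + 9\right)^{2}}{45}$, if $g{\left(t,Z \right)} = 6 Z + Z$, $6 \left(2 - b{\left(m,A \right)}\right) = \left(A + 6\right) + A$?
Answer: $\frac{1156}{405} \approx 2.8543$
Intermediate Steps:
$b{\left(m,A \right)} = 1 - \frac{A}{3}$ ($b{\left(m,A \right)} = 2 - \frac{\left(A + 6\right) + A}{6} = 2 - \frac{\left(6 + A\right) + A}{6} = 2 - \frac{6 + 2 A}{6} = 2 - \left(1 + \frac{A}{3}\right) = 1 - \frac{A}{3}$)
$g{\left(t,Z \right)} = 7 Z$
$\frac{\left(g{\left(-4,b{\left(6,2 \right)} \right)} + 9\right)^{2}}{45} = \frac{\left(7 \left(1 - \frac{2}{3}\right) + 9\right)^{2}}{45} = \left(7 \left(1 - \frac{2}{3}\right) + 9\right)^{2} \cdot \frac{1}{45} = \left(7 \cdot \frac{1}{3} + 9\right)^{2} \cdot \frac{1}{45} = \left(\frac{7}{3} + 9\right)^{2} \cdot \frac{1}{45} = \left(\frac{34}{3}\right)^{2} \cdot \frac{1}{45} = \frac{1156}{9} \cdot \frac{1}{45} = \frac{1156}{405}$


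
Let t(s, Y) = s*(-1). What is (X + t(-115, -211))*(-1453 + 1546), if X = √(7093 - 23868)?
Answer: 10695 + 465*I*√671 ≈ 10695.0 + 12045.0*I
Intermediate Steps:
t(s, Y) = -s
X = 5*I*√671 (X = √(-16775) = 5*I*√671 ≈ 129.52*I)
(X + t(-115, -211))*(-1453 + 1546) = (5*I*√671 - 1*(-115))*(-1453 + 1546) = (5*I*√671 + 115)*93 = (115 + 5*I*√671)*93 = 10695 + 465*I*√671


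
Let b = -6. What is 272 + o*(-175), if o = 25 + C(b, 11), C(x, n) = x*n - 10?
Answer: 9197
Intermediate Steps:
C(x, n) = -10 + n*x (C(x, n) = n*x - 10 = -10 + n*x)
o = -51 (o = 25 + (-10 + 11*(-6)) = 25 + (-10 - 66) = 25 - 76 = -51)
272 + o*(-175) = 272 - 51*(-175) = 272 + 8925 = 9197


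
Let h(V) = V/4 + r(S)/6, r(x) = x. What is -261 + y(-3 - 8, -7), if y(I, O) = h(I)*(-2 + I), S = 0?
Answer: -901/4 ≈ -225.25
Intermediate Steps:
h(V) = V/4 (h(V) = V/4 + 0/6 = V*(¼) + 0*(⅙) = V/4 + 0 = V/4)
y(I, O) = I*(-2 + I)/4 (y(I, O) = (I/4)*(-2 + I) = I*(-2 + I)/4)
-261 + y(-3 - 8, -7) = -261 + (-3 - 8)*(-2 + (-3 - 8))/4 = -261 + (¼)*(-11)*(-2 - 11) = -261 + (¼)*(-11)*(-13) = -261 + 143/4 = -901/4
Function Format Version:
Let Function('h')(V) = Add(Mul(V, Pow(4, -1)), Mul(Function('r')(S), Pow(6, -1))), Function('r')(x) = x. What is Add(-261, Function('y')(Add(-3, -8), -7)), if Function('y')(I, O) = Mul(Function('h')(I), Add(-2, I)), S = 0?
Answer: Rational(-901, 4) ≈ -225.25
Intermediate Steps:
Function('h')(V) = Mul(Rational(1, 4), V) (Function('h')(V) = Add(Mul(V, Pow(4, -1)), Mul(0, Pow(6, -1))) = Add(Mul(V, Rational(1, 4)), Mul(0, Rational(1, 6))) = Add(Mul(Rational(1, 4), V), 0) = Mul(Rational(1, 4), V))
Function('y')(I, O) = Mul(Rational(1, 4), I, Add(-2, I)) (Function('y')(I, O) = Mul(Mul(Rational(1, 4), I), Add(-2, I)) = Mul(Rational(1, 4), I, Add(-2, I)))
Add(-261, Function('y')(Add(-3, -8), -7)) = Add(-261, Mul(Rational(1, 4), Add(-3, -8), Add(-2, Add(-3, -8)))) = Add(-261, Mul(Rational(1, 4), -11, Add(-2, -11))) = Add(-261, Mul(Rational(1, 4), -11, -13)) = Add(-261, Rational(143, 4)) = Rational(-901, 4)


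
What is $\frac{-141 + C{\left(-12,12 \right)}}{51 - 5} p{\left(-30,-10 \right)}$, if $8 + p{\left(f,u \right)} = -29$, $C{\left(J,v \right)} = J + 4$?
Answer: $\frac{5513}{46} \approx 119.85$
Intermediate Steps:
$C{\left(J,v \right)} = 4 + J$
$p{\left(f,u \right)} = -37$ ($p{\left(f,u \right)} = -8 - 29 = -37$)
$\frac{-141 + C{\left(-12,12 \right)}}{51 - 5} p{\left(-30,-10 \right)} = \frac{-141 + \left(4 - 12\right)}{51 - 5} \left(-37\right) = \frac{-141 - 8}{46} \left(-37\right) = \left(-149\right) \frac{1}{46} \left(-37\right) = \left(- \frac{149}{46}\right) \left(-37\right) = \frac{5513}{46}$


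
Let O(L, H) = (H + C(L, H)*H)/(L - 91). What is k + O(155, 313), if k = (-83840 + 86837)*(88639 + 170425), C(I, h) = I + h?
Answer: 49690694509/64 ≈ 7.7642e+8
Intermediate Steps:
k = 776414808 (k = 2997*259064 = 776414808)
O(L, H) = (H + H*(H + L))/(-91 + L) (O(L, H) = (H + (L + H)*H)/(L - 91) = (H + (H + L)*H)/(-91 + L) = (H + H*(H + L))/(-91 + L))
k + O(155, 313) = 776414808 + 313*(1 + 313 + 155)/(-91 + 155) = 776414808 + 313*469/64 = 776414808 + 313*(1/64)*469 = 776414808 + 146797/64 = 49690694509/64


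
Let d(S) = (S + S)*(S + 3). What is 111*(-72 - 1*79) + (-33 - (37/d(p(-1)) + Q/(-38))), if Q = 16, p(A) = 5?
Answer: -25526943/1520 ≈ -16794.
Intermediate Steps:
d(S) = 2*S*(3 + S) (d(S) = (2*S)*(3 + S) = 2*S*(3 + S))
111*(-72 - 1*79) + (-33 - (37/d(p(-1)) + Q/(-38))) = 111*(-72 - 1*79) + (-33 - (37/((2*5*(3 + 5))) + 16/(-38))) = 111*(-72 - 79) + (-33 - (37/((2*5*8)) + 16*(-1/38))) = 111*(-151) + (-33 - (37/80 - 8/19)) = -16761 + (-33 - (37*(1/80) - 8/19)) = -16761 + (-33 - (37/80 - 8/19)) = -16761 + (-33 - 1*63/1520) = -16761 + (-33 - 63/1520) = -16761 - 50223/1520 = -25526943/1520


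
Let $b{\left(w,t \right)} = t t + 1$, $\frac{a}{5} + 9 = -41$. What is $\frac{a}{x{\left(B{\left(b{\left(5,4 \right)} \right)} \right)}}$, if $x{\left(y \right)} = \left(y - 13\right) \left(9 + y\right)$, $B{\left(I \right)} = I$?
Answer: $- \frac{125}{52} \approx -2.4038$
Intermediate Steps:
$a = -250$ ($a = -45 + 5 \left(-41\right) = -45 - 205 = -250$)
$b{\left(w,t \right)} = 1 + t^{2}$ ($b{\left(w,t \right)} = t^{2} + 1 = 1 + t^{2}$)
$x{\left(y \right)} = \left(-13 + y\right) \left(9 + y\right)$
$\frac{a}{x{\left(B{\left(b{\left(5,4 \right)} \right)} \right)}} = - \frac{250}{-117 + \left(1 + 4^{2}\right)^{2} - 4 \left(1 + 4^{2}\right)} = - \frac{250}{-117 + \left(1 + 16\right)^{2} - 4 \left(1 + 16\right)} = - \frac{250}{-117 + 17^{2} - 68} = - \frac{250}{-117 + 289 - 68} = - \frac{250}{104} = \left(-250\right) \frac{1}{104} = - \frac{125}{52}$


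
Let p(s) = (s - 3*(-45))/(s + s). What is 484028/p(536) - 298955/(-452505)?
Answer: 46959019445777/60726171 ≈ 7.7329e+5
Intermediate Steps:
p(s) = (135 + s)/(2*s) (p(s) = (s + 135)/((2*s)) = (135 + s)*(1/(2*s)) = (135 + s)/(2*s))
484028/p(536) - 298955/(-452505) = 484028/(((½)*(135 + 536)/536)) - 298955/(-452505) = 484028/(((½)*(1/536)*671)) - 298955*(-1/452505) = 484028/(671/1072) + 59791/90501 = 484028*(1072/671) + 59791/90501 = 518878016/671 + 59791/90501 = 46959019445777/60726171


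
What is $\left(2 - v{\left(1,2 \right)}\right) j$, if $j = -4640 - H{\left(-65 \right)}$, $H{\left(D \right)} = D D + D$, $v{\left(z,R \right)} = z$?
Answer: $-8800$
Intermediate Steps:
$H{\left(D \right)} = D + D^{2}$ ($H{\left(D \right)} = D^{2} + D = D + D^{2}$)
$j = -8800$ ($j = -4640 - - 65 \left(1 - 65\right) = -4640 - \left(-65\right) \left(-64\right) = -4640 - 4160 = -8800$)
$\left(2 - v{\left(1,2 \right)}\right) j = \left(2 - 1\right) \left(-8800\right) = 1 \left(-8800\right) = -8800$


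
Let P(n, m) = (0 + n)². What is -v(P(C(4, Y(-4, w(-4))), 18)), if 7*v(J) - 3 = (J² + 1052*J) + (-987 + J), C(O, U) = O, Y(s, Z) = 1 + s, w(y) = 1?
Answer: -16120/7 ≈ -2302.9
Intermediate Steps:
P(n, m) = n²
v(J) = -984/7 + J²/7 + 1053*J/7 (v(J) = 3/7 + ((J² + 1052*J) + (-987 + J))/7 = 3/7 + (-987 + J² + 1053*J)/7 = 3/7 + (-141 + J²/7 + 1053*J/7) = -984/7 + J²/7 + 1053*J/7)
-v(P(C(4, Y(-4, w(-4))), 18)) = -(-984/7 + (4²)²/7 + (1053/7)*4²) = -(-984/7 + (⅐)*16² + (1053/7)*16) = -(-984/7 + (⅐)*256 + 16848/7) = -(-984/7 + 256/7 + 16848/7) = -1*16120/7 = -16120/7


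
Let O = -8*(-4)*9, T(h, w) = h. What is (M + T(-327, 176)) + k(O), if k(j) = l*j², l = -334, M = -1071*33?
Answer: -27738966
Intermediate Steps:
M = -35343
O = 288 (O = 32*9 = 288)
k(j) = -334*j²
(M + T(-327, 176)) + k(O) = (-35343 - 327) - 334*288² = -35670 - 334*82944 = -35670 - 27703296 = -27738966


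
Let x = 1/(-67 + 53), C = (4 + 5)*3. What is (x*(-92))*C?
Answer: 1242/7 ≈ 177.43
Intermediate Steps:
C = 27 (C = 9*3 = 27)
x = -1/14 (x = 1/(-14) = -1/14 ≈ -0.071429)
(x*(-92))*C = -1/14*(-92)*27 = (46/7)*27 = 1242/7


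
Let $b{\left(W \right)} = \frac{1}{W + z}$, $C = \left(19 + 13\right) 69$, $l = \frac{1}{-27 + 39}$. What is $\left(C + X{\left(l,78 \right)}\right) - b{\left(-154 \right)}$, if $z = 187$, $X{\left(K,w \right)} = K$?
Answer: $\frac{291463}{132} \approx 2208.1$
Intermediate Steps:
$l = \frac{1}{12} \approx 0.083333$
$C = 2208$ ($C = 32 \cdot 69 = 2208$)
$b{\left(W \right)} = \frac{1}{187 + W}$ ($b{\left(W \right)} = \frac{1}{W + 187} = \frac{1}{187 + W}$)
$\left(C + X{\left(l,78 \right)}\right) - b{\left(-154 \right)} = \left(2208 + \frac{1}{12}\right) - \frac{1}{187 - 154} = \frac{26497}{12} - \frac{1}{33} = \frac{291463}{132}$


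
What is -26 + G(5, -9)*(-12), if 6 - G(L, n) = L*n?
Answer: -638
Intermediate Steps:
G(L, n) = 6 - L*n
-26 + G(5, -9)*(-12) = -26 + (6 - 1*5*(-9))*(-12) = -26 + (6 + 45)*(-12) = -26 + 51*(-12) = -26 - 612 = -638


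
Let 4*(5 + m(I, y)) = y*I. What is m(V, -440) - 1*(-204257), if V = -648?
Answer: 275532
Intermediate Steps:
m(I, y) = -5 + I*y/4 (m(I, y) = -5 + (y*I)/4 = -5 + (I*y)/4 = -5 + I*y/4)
m(V, -440) - 1*(-204257) = (-5 + (¼)*(-648)*(-440)) - 1*(-204257) = (-5 + 71280) + 204257 = 71275 + 204257 = 275532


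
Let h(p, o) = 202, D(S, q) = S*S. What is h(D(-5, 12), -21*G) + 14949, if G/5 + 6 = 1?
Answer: 15151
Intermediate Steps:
G = -25 (G = -30 + 5*1 = -30 + 5 = -25)
D(S, q) = S**2
h(D(-5, 12), -21*G) + 14949 = 202 + 14949 = 15151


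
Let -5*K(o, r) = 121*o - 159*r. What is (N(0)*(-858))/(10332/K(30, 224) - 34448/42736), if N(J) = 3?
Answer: -4072382886/1279963 ≈ -3181.6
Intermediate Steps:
K(o, r) = -121*o/5 + 159*r/5 (K(o, r) = -(121*o - 159*r)/5 = -(-159*r + 121*o)/5 = -121*o/5 + 159*r/5)
(N(0)*(-858))/(10332/K(30, 224) - 34448/42736) = (3*(-858))/(10332/(-121/5*30 + (159/5)*224) - 34448/42736) = -2574/(10332/(-726 + 35616/5) - 34448*1/42736) = -2574/(10332/(31986/5) - 2153/2671) = -2574/(10332*(5/31986) - 2153/2671) = -2574/(2870/1777 - 2153/2671) = -2574/3839889/4746367 = -2574*4746367/3839889 = -4072382886/1279963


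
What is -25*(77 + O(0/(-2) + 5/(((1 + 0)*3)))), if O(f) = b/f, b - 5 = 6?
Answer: -2090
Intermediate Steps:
b = 11 (b = 5 + 6 = 11)
O(f) = 11/f
-25*(77 + O(0/(-2) + 5/(((1 + 0)*3)))) = -25*(77 + 11/(0/(-2) + 5/(((1 + 0)*3)))) = -25*(77 + 11/(0*(-½) + 5/((1*3)))) = -25*(77 + 11/(0 + 5/3)) = -25*(77 + 11/(5/3)) = -25*(77 + 11*(⅗)) = -25*(77 + 33/5) = -25*418/5 = -2090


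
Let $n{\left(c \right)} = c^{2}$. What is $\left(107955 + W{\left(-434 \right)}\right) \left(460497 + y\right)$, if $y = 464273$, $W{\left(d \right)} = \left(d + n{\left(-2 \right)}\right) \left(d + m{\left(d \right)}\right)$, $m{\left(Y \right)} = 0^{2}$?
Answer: $272414122750$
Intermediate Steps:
$m{\left(Y \right)} = 0$
$W{\left(d \right)} = d \left(4 + d\right)$ ($W{\left(d \right)} = \left(d + \left(-2\right)^{2}\right) \left(d + 0\right) = \left(d + 4\right) d = \left(4 + d\right) d = d \left(4 + d\right)$)
$\left(107955 + W{\left(-434 \right)}\right) \left(460497 + y\right) = \left(107955 - 434 \left(4 - 434\right)\right) \left(460497 + 464273\right) = \left(107955 - -186620\right) 924770 = \left(107955 + 186620\right) 924770 = 294575 \cdot 924770 = 272414122750$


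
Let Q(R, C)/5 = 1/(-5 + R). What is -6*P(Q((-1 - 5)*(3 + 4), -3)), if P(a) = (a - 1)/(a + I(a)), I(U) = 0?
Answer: -312/5 ≈ -62.400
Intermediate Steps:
Q(R, C) = 5/(-5 + R)
P(a) = (-1 + a)/a (P(a) = (a - 1)/(a + 0) = (-1 + a)/a)
-6*P(Q((-1 - 5)*(3 + 4), -3)) = -6*(-1 + 5/(-5 + (-1 - 5)*(3 + 4)))/(5/(-5 + (-1 - 5)*(3 + 4))) = -6*(-1 + 5/(-5 - 6*7))/(5/(-5 - 6*7)) = -6*(-1 + 5/(-5 - 42))/(5/(-5 - 42)) = -6*(-1 + 5/(-47))/(5/(-47)) = -6*(-1 + 5*(-1/47))/(5*(-1/47)) = -6*(-1 - 5/47)/(-5/47) = -(-282)*(-52)/(5*47) = -6*52/5 = -312/5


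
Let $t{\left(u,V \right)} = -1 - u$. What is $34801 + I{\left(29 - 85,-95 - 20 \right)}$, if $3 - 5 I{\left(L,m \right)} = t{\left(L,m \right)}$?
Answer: $\frac{173953}{5} \approx 34791.0$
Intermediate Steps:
$I{\left(L,m \right)} = \frac{4}{5} + \frac{L}{5}$ ($I{\left(L,m \right)} = \frac{3}{5} - \frac{-1 - L}{5} = \frac{3}{5} + \left(\frac{1}{5} + \frac{L}{5}\right) = \frac{4}{5} + \frac{L}{5}$)
$34801 + I{\left(29 - 85,-95 - 20 \right)} = 34801 + \left(\frac{4}{5} + \frac{29 - 85}{5}\right) = 34801 + \left(\frac{4}{5} + \frac{1}{5} \left(-56\right)\right) = 34801 + \left(\frac{4}{5} - \frac{56}{5}\right) = 34801 - \frac{52}{5} = \frac{173953}{5}$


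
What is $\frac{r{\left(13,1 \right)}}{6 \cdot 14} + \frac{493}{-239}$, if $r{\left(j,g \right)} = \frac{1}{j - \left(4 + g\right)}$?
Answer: $- \frac{331057}{160608} \approx -2.0613$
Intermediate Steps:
$r{\left(j,g \right)} = \frac{1}{-4 + j - g}$
$\frac{r{\left(13,1 \right)}}{6 \cdot 14} + \frac{493}{-239} = \frac{\left(-1\right) \frac{1}{4 + 1 - 13}}{6 \cdot 14} + \frac{493}{-239} = \frac{\left(-1\right) \frac{1}{4 + 1 - 13}}{84} + 493 \left(- \frac{1}{239}\right) = - \frac{1}{-8} \cdot \frac{1}{84} - \frac{493}{239} = \left(-1\right) \left(- \frac{1}{8}\right) \frac{1}{84} - \frac{493}{239} = \frac{1}{8} \cdot \frac{1}{84} - \frac{493}{239} = \frac{1}{672} - \frac{493}{239} = - \frac{331057}{160608}$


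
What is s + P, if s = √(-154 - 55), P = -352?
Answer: -352 + I*√209 ≈ -352.0 + 14.457*I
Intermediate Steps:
s = I*√209 (s = √(-209) = I*√209 ≈ 14.457*I)
s + P = I*√209 - 352 = -352 + I*√209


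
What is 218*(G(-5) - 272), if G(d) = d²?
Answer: -53846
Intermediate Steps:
218*(G(-5) - 272) = 218*((-5)² - 272) = 218*(25 - 272) = 218*(-247) = -53846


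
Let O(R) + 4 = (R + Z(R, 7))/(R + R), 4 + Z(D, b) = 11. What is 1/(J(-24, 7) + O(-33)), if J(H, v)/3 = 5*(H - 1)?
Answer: -33/12494 ≈ -0.0026413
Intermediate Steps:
Z(D, b) = 7 (Z(D, b) = -4 + 11 = 7)
O(R) = -4 + (7 + R)/(2*R) (O(R) = -4 + (R + 7)/(R + R) = -4 + (7 + R)/((2*R)) = -4 + (7 + R)*(1/(2*R)) = -4 + (7 + R)/(2*R))
J(H, v) = -15 + 15*H (J(H, v) = 3*(5*(H - 1)) = 3*(5*(-1 + H)) = 3*(-5 + 5*H) = -15 + 15*H)
1/(J(-24, 7) + O(-33)) = 1/((-15 + 15*(-24)) + (7/2)*(1 - 1*(-33))/(-33)) = 1/((-15 - 360) + (7/2)*(-1/33)*(1 + 33)) = 1/(-375 + (7/2)*(-1/33)*34) = 1/(-375 - 119/33) = 1/(-12494/33) = -33/12494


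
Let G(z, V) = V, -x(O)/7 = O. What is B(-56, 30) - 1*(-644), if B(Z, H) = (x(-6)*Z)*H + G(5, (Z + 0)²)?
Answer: -66780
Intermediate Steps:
x(O) = -7*O
B(Z, H) = Z² + 42*H*Z (B(Z, H) = ((-7*(-6))*Z)*H + (Z + 0)² = (42*Z)*H + Z² = 42*H*Z + Z² = Z² + 42*H*Z)
B(-56, 30) - 1*(-644) = -56*(-56 + 42*30) - 1*(-644) = -56*(-56 + 1260) + 644 = -56*1204 + 644 = -67424 + 644 = -66780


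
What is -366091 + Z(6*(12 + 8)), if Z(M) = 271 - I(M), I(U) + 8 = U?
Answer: -365932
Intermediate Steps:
I(U) = -8 + U
Z(M) = 279 - M (Z(M) = 271 - (-8 + M) = 271 + (8 - M) = 279 - M)
-366091 + Z(6*(12 + 8)) = -366091 + (279 - 6*(12 + 8)) = -366091 + (279 - 6*20) = -366091 + (279 - 1*120) = -366091 + (279 - 120) = -366091 + 159 = -365932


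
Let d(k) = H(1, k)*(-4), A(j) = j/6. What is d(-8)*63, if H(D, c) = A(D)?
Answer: -42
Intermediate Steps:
A(j) = j/6 (A(j) = j*(⅙) = j/6)
H(D, c) = D/6
d(k) = -⅔ (d(k) = ((⅙)*1)*(-4) = (⅙)*(-4) = -⅔)
d(-8)*63 = -⅔*63 = -42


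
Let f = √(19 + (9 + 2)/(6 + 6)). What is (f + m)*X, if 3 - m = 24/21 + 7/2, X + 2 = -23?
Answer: 575/14 - 25*√717/6 ≈ -70.499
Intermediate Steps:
X = -25 (X = -2 - 23 = -25)
m = -23/14 (m = 3 - (24/21 + 7/2) = 3 - (24*(1/21) + 7*(½)) = 3 - (8/7 + 7/2) = 3 - 1*65/14 = 3 - 65/14 = -23/14 ≈ -1.6429)
f = √717/6 (f = √(19 + 11/12) = √(239/12) = √717/6 ≈ 4.4628)
(f + m)*X = (√717/6 - 23/14)*(-25) = (-23/14 + √717/6)*(-25) = 575/14 - 25*√717/6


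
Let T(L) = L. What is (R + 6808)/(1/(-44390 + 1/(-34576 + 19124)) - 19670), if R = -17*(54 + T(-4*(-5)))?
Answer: -634470709925/2248655653787 ≈ -0.28216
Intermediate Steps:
R = -1258 (R = -17*(54 - 4*(-5)) = -17*(54 + 20) = -17*74 = -1258)
(R + 6808)/(1/(-44390 + 1/(-34576 + 19124)) - 19670) = (-1258 + 6808)/(1/(-44390 + 1/(-34576 + 19124)) - 19670) = 5550/(1/(-44390 + 1/(-15452)) - 19670) = 5550/(1/(-44390 - 1/15452) - 19670) = 5550/(1/(-685914281/15452) - 19670) = 5550/(-15452/685914281 - 19670) = 5550/(-13491933922722/685914281) = 5550*(-685914281/13491933922722) = -634470709925/2248655653787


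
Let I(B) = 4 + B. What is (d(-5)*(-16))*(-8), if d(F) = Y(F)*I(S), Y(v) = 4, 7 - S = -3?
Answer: 7168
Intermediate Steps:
S = 10 (S = 7 - 1*(-3) = 7 + 3 = 10)
d(F) = 56 (d(F) = 4*(4 + 10) = 4*14 = 56)
(d(-5)*(-16))*(-8) = (56*(-16))*(-8) = -896*(-8) = 7168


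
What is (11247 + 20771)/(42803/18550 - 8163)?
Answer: -593933900/151380847 ≈ -3.9234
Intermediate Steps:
(11247 + 20771)/(42803/18550 - 8163) = 32018/(42803*(1/18550) - 8163) = 32018/(42803/18550 - 8163) = 32018/(-151380847/18550) = 32018*(-18550/151380847) = -593933900/151380847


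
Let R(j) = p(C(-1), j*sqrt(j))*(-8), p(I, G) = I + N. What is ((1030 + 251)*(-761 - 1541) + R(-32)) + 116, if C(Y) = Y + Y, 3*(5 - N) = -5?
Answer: -8846350/3 ≈ -2.9488e+6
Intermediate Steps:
N = 20/3 (N = 5 - 1/3*(-5) = 5 + 5/3 = 20/3 ≈ 6.6667)
C(Y) = 2*Y
p(I, G) = 20/3 + I (p(I, G) = I + 20/3 = 20/3 + I)
R(j) = -112/3 (R(j) = (20/3 + 2*(-1))*(-8) = (20/3 - 2)*(-8) = (14/3)*(-8) = -112/3)
((1030 + 251)*(-761 - 1541) + R(-32)) + 116 = ((1030 + 251)*(-761 - 1541) - 112/3) + 116 = (1281*(-2302) - 112/3) + 116 = (-2948862 - 112/3) + 116 = -8846698/3 + 116 = -8846350/3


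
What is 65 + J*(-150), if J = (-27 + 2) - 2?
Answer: 4115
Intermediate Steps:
J = -27 (J = -25 - 2 = -27)
65 + J*(-150) = 65 - 27*(-150) = 65 + 4050 = 4115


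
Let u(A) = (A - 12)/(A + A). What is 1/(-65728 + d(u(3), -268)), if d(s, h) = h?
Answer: -1/65996 ≈ -1.5152e-5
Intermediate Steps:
u(A) = (-12 + A)/(2*A) (u(A) = (-12 + A)/((2*A)) = (-12 + A)*(1/(2*A)) = (-12 + A)/(2*A))
1/(-65728 + d(u(3), -268)) = 1/(-65728 - 268) = 1/(-65996) = -1/65996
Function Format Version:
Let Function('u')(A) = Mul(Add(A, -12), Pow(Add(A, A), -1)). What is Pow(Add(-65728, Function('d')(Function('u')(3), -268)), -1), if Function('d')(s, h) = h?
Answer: Rational(-1, 65996) ≈ -1.5152e-5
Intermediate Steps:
Function('u')(A) = Mul(Rational(1, 2), Pow(A, -1), Add(-12, A)) (Function('u')(A) = Mul(Add(-12, A), Pow(Mul(2, A), -1)) = Mul(Add(-12, A), Mul(Rational(1, 2), Pow(A, -1))) = Mul(Rational(1, 2), Pow(A, -1), Add(-12, A)))
Pow(Add(-65728, Function('d')(Function('u')(3), -268)), -1) = Pow(Add(-65728, -268), -1) = Pow(-65996, -1) = Rational(-1, 65996)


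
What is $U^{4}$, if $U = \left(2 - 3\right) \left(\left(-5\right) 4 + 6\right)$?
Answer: $38416$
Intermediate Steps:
$U = 14$ ($U = - (-20 + 6) = \left(-1\right) \left(-14\right) = 14$)
$U^{4} = 14^{4} = 38416$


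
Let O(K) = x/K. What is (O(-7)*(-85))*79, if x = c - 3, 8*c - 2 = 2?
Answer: -33575/14 ≈ -2398.2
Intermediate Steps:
c = 1/2 (c = 1/4 + (1/8)*2 = 1/4 + 1/4 = 1/2 ≈ 0.50000)
x = -5/2 (x = 1/2 - 3 = -5/2 ≈ -2.5000)
O(K) = -5/(2*K)
(O(-7)*(-85))*79 = (-5/2/(-7)*(-85))*79 = (-5/2*(-1/7)*(-85))*79 = ((5/14)*(-85))*79 = -425/14*79 = -33575/14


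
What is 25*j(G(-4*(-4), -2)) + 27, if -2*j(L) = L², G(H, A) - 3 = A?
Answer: 29/2 ≈ 14.500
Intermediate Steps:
G(H, A) = 3 + A
j(L) = -L²/2
25*j(G(-4*(-4), -2)) + 27 = 25*(-(3 - 2)²/2) + 27 = 25*(-½*1²) + 27 = 25*(-½*1) + 27 = 25*(-½) + 27 = -25/2 + 27 = 29/2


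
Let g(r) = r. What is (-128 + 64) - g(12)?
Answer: -76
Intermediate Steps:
(-128 + 64) - g(12) = (-128 + 64) - 1*12 = -64 - 12 = -76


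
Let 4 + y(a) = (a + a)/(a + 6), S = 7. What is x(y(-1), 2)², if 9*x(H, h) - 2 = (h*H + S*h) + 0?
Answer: 16/25 ≈ 0.64000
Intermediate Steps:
y(a) = -4 + 2*a/(6 + a) (y(a) = -4 + (a + a)/(a + 6) = -4 + (2*a)/(6 + a) = -4 + 2*a/(6 + a))
x(H, h) = 2/9 + 7*h/9 + H*h/9 (x(H, h) = 2/9 + ((h*H + 7*h) + 0)/9 = 2/9 + ((H*h + 7*h) + 0)/9 = 2/9 + ((7*h + H*h) + 0)/9 = 2/9 + (7*h + H*h)/9 = 2/9 + (7*h/9 + H*h/9) = 2/9 + 7*h/9 + H*h/9)
x(y(-1), 2)² = (2/9 + (7/9)*2 + (⅑)*(2*(-12 - 1*(-1))/(6 - 1))*2)² = (2/9 + 14/9 + (⅑)*(2*(-12 + 1)/5)*2)² = (2/9 + 14/9 + (⅑)*(2*(⅕)*(-11))*2)² = (2/9 + 14/9 + (⅑)*(-22/5)*2)² = (2/9 + 14/9 - 44/45)² = (⅘)² = 16/25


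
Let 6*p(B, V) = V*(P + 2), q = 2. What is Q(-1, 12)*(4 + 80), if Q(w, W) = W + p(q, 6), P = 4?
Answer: 1512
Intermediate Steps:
p(B, V) = V (p(B, V) = (V*(4 + 2))/6 = (V*6)/6 = (6*V)/6 = V)
Q(w, W) = 6 + W (Q(w, W) = W + 6 = 6 + W)
Q(-1, 12)*(4 + 80) = (6 + 12)*(4 + 80) = 18*84 = 1512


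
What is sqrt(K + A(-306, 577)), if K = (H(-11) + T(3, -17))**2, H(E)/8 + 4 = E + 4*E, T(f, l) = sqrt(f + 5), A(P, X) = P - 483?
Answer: sqrt(222003 - 1888*sqrt(2)) ≈ 468.33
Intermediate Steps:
A(P, X) = -483 + P
T(f, l) = sqrt(5 + f)
H(E) = -32 + 40*E (H(E) = -32 + 8*(E + 4*E) = -32 + 8*(5*E) = -32 + 40*E)
K = (-472 + 2*sqrt(2))**2 (K = ((-32 + 40*(-11)) + sqrt(5 + 3))**2 = ((-32 - 440) + sqrt(8))**2 = (-472 + 2*sqrt(2))**2 ≈ 2.2012e+5)
sqrt(K + A(-306, 577)) = sqrt((222792 - 1888*sqrt(2)) + (-483 - 306)) = sqrt((222792 - 1888*sqrt(2)) - 789) = sqrt(222003 - 1888*sqrt(2))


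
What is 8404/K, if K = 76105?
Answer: 8404/76105 ≈ 0.11043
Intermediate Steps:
8404/K = 8404/76105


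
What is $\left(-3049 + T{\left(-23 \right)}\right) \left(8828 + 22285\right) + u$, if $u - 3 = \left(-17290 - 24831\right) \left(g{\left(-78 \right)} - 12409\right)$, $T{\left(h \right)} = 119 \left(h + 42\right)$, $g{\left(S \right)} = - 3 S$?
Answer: $488306134$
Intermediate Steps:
$T{\left(h \right)} = 4998 + 119 h$ ($T{\left(h \right)} = 119 \left(42 + h\right) = 4998 + 119 h$)
$u = 512823178$ ($u = 3 + \left(-17290 - 24831\right) \left(\left(-3\right) \left(-78\right) - 12409\right) = 3 - 42121 \left(234 - 12409\right) = 3 - -512823175 = 3 + 512823175 = 512823178$)
$\left(-3049 + T{\left(-23 \right)}\right) \left(8828 + 22285\right) + u = \left(-3049 + \left(4998 + 119 \left(-23\right)\right)\right) \left(8828 + 22285\right) + 512823178 = \left(-3049 + \left(4998 - 2737\right)\right) 31113 + 512823178 = \left(-3049 + 2261\right) 31113 + 512823178 = \left(-788\right) 31113 + 512823178 = -24517044 + 512823178 = 488306134$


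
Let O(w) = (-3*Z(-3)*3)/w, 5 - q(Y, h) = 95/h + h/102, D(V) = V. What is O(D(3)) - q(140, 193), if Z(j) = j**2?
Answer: -583013/19686 ≈ -29.616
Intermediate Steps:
q(Y, h) = 5 - 95/h - h/102 (q(Y, h) = 5 - (95/h + h/102) = 5 + (-95/h - h/102) = 5 - 95/h - h/102)
O(w) = -81/w (O(w) = (-3*(-3)**2*3)/w = (-3*9*3)/w = (-27*3)/w = -81/w)
O(D(3)) - q(140, 193) = -81/3 - (5 - 95/193 - 1/102*193) = -81*1/3 - (5 - 95*1/193 - 193/102) = -27 - (5 - 95/193 - 193/102) = -27 - 1*51491/19686 = -27 - 51491/19686 = -583013/19686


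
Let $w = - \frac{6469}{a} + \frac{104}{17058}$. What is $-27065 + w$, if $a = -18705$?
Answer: $- \frac{479750793296}{17726105} \approx -27065.0$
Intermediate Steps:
$w = \frac{6238529}{17726105}$ ($w = - \frac{6469}{-18705} + \frac{104}{17058} = \left(-6469\right) \left(- \frac{1}{18705}\right) + 104 \cdot \frac{1}{17058} = \frac{6469}{18705} + \frac{52}{8529} = \frac{6238529}{17726105} \approx 0.35194$)
$-27065 + w = -27065 + \frac{6238529}{17726105} = - \frac{479750793296}{17726105}$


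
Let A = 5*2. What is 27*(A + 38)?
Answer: 1296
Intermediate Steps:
A = 10
27*(A + 38) = 27*(10 + 38) = 27*48 = 1296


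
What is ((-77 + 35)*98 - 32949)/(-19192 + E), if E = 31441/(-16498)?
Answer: 611498370/316661057 ≈ 1.9311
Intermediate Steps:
E = -31441/16498 (E = 31441*(-1/16498) = -31441/16498 ≈ -1.9057)
((-77 + 35)*98 - 32949)/(-19192 + E) = ((-77 + 35)*98 - 32949)/(-19192 - 31441/16498) = (-42*98 - 32949)/(-316661057/16498) = (-4116 - 32949)*(-16498/316661057) = -37065*(-16498/316661057) = 611498370/316661057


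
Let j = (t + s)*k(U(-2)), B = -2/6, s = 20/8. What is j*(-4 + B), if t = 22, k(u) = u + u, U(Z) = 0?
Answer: 0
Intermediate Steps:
k(u) = 2*u
s = 5/2 (s = 20*(⅛) = 5/2 ≈ 2.5000)
B = -⅓ (B = -2*⅙ = -⅓ ≈ -0.33333)
j = 0 (j = (22 + 5/2)*(2*0) = (49/2)*0 = 0)
j*(-4 + B) = 0*(-4 - ⅓) = 0*(-13/3) = 0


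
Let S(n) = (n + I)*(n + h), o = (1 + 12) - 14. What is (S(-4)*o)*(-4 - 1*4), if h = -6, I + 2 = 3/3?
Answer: 400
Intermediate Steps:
I = -1 (I = -2 + 3/3 = -2 + 3*(⅓) = -2 + 1 = -1)
o = -1 (o = 13 - 14 = -1)
S(n) = (-1 + n)*(-6 + n) (S(n) = (n - 1)*(n - 6) = (-1 + n)*(-6 + n))
(S(-4)*o)*(-4 - 1*4) = ((6 + (-4)² - 7*(-4))*(-1))*(-4 - 1*4) = ((6 + 16 + 28)*(-1))*(-4 - 4) = (50*(-1))*(-8) = -50*(-8) = 400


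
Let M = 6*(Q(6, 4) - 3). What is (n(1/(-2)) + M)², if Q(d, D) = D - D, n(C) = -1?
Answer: 361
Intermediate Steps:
Q(d, D) = 0
M = -18 (M = 6*(0 - 3) = 6*(-3) = -18)
(n(1/(-2)) + M)² = (-1 - 18)² = (-19)² = 361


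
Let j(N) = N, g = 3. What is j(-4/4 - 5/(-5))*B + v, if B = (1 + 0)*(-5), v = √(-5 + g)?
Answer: I*√2 ≈ 1.4142*I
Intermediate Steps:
v = I*√2 (v = √(-5 + 3) = √(-2) = I*√2 ≈ 1.4142*I)
B = -5 (B = 1*(-5) = -5)
j(-4/4 - 5/(-5))*B + v = (-4/4 - 5/(-5))*(-5) + I*√2 = (-4*¼ - 5*(-⅕))*(-5) + I*√2 = (-1 + 1)*(-5) + I*√2 = 0*(-5) + I*√2 = 0 + I*√2 = I*√2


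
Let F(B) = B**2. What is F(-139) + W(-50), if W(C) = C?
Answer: 19271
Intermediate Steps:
F(-139) + W(-50) = (-139)**2 - 50 = 19321 - 50 = 19271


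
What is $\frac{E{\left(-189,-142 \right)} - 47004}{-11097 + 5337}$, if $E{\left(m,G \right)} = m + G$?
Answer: $\frac{9467}{1152} \approx 8.2179$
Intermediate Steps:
$E{\left(m,G \right)} = G + m$
$\frac{E{\left(-189,-142 \right)} - 47004}{-11097 + 5337} = \frac{\left(-142 - 189\right) - 47004}{-11097 + 5337} = \frac{-331 - 47004}{-5760} = \left(-47335\right) \left(- \frac{1}{5760}\right) = \frac{9467}{1152}$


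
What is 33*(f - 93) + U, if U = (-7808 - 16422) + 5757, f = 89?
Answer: -18605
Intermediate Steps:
U = -18473 (U = -24230 + 5757 = -18473)
33*(f - 93) + U = 33*(89 - 93) - 18473 = 33*(-4) - 18473 = -132 - 18473 = -18605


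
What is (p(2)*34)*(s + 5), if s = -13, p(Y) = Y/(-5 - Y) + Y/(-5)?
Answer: 6528/35 ≈ 186.51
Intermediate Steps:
p(Y) = -Y/5 + Y/(-5 - Y) (p(Y) = Y/(-5 - Y) + Y*(-⅕) = Y/(-5 - Y) - Y/5 = -Y/5 + Y/(-5 - Y))
(p(2)*34)*(s + 5) = (-1*2*(10 + 2)/(25 + 5*2)*34)*(-13 + 5) = (-1*2*12/(25 + 10)*34)*(-8) = (-1*2*12/35*34)*(-8) = (-1*2*1/35*12*34)*(-8) = -24/35*34*(-8) = -816/35*(-8) = 6528/35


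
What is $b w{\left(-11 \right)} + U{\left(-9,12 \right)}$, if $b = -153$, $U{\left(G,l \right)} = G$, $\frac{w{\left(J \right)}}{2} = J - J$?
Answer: $-9$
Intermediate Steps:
$w{\left(J \right)} = 0$ ($w{\left(J \right)} = 2 \left(J - J\right) = 2 \cdot 0 = 0$)
$b w{\left(-11 \right)} + U{\left(-9,12 \right)} = \left(-153\right) 0 - 9 = 0 - 9 = -9$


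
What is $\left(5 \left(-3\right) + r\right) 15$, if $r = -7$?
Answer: $-330$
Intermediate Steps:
$\left(5 \left(-3\right) + r\right) 15 = \left(5 \left(-3\right) - 7\right) 15 = \left(-15 - 7\right) 15 = \left(-22\right) 15 = -330$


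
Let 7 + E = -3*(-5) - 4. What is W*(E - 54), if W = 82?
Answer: -4100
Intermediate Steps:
E = 4 (E = -7 + (-3*(-5) - 4) = -7 + (15 - 4) = -7 + 11 = 4)
W*(E - 54) = 82*(4 - 54) = 82*(-50) = -4100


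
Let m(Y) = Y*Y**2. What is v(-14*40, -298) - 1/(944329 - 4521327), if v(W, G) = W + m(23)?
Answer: 41518215787/3576998 ≈ 11607.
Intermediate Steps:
m(Y) = Y**3
v(W, G) = 12167 + W (v(W, G) = W + 23**3 = W + 12167 = 12167 + W)
v(-14*40, -298) - 1/(944329 - 4521327) = (12167 - 14*40) - 1/(944329 - 4521327) = (12167 - 560) - 1/(-3576998) = 11607 - 1*(-1/3576998) = 11607 + 1/3576998 = 41518215787/3576998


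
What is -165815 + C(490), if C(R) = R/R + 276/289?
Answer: -47919970/289 ≈ -1.6581e+5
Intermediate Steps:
C(R) = 565/289 (C(R) = 1 + 276*(1/289) = 1 + 276/289 = 565/289)
-165815 + C(490) = -165815 + 565/289 = -47919970/289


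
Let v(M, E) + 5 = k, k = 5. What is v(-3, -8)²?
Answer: 0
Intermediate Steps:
v(M, E) = 0 (v(M, E) = -5 + 5 = 0)
v(-3, -8)² = 0² = 0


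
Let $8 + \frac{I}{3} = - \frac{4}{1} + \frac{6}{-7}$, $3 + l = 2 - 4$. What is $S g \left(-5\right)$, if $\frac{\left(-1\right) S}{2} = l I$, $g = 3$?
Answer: $\frac{40500}{7} \approx 5785.7$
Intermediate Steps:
$l = -5$ ($l = -3 + \left(2 - 4\right) = -3 - 2 = -5$)
$I = - \frac{270}{7}$ ($I = -24 + 3 \left(- \frac{4}{1} + \frac{6}{-7}\right) = -24 + 3 \left(\left(-4\right) 1 + 6 \left(- \frac{1}{7}\right)\right) = -24 + 3 \left(-4 - \frac{6}{7}\right) = -24 + 3 \left(- \frac{34}{7}\right) = -24 - \frac{102}{7} = - \frac{270}{7} \approx -38.571$)
$S = - \frac{2700}{7}$ ($S = - 2 \left(\left(-5\right) \left(- \frac{270}{7}\right)\right) = \left(-2\right) \frac{1350}{7} = - \frac{2700}{7} \approx -385.71$)
$S g \left(-5\right) = - \frac{2700 \cdot 3 \left(-5\right)}{7} = \left(- \frac{2700}{7}\right) \left(-15\right) = \frac{40500}{7}$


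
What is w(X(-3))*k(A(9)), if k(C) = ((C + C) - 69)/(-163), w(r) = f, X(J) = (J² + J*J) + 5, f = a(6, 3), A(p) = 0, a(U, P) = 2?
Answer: 138/163 ≈ 0.84663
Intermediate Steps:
f = 2
X(J) = 5 + 2*J² (X(J) = (J² + J²) + 5 = 2*J² + 5 = 5 + 2*J²)
w(r) = 2
k(C) = 69/163 - 2*C/163 (k(C) = (2*C - 69)*(-1/163) = (-69 + 2*C)*(-1/163) = 69/163 - 2*C/163)
w(X(-3))*k(A(9)) = 2*(69/163 - 2/163*0) = 2*(69/163 + 0) = 2*(69/163) = 138/163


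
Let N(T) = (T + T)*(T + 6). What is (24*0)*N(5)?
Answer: 0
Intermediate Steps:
N(T) = 2*T*(6 + T) (N(T) = (2*T)*(6 + T) = 2*T*(6 + T))
(24*0)*N(5) = (24*0)*(2*5*(6 + 5)) = 0*(2*5*11) = 0*110 = 0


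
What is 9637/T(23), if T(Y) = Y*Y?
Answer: 419/23 ≈ 18.217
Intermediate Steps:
T(Y) = Y²
9637/T(23) = 9637/(23²) = 9637/529 = 9637*(1/529) = 419/23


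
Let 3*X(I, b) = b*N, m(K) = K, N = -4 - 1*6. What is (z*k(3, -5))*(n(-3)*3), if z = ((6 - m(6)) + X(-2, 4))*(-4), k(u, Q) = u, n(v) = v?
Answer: -1440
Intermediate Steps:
N = -10 (N = -4 - 6 = -10)
X(I, b) = -10*b/3 (X(I, b) = (b*(-10))/3 = (-10*b)/3 = -10*b/3)
z = 160/3 (z = ((6 - 1*6) - 10/3*4)*(-4) = ((6 - 6) - 40/3)*(-4) = (0 - 40/3)*(-4) = -40/3*(-4) = 160/3 ≈ 53.333)
(z*k(3, -5))*(n(-3)*3) = ((160/3)*3)*(-3*3) = 160*(-9) = -1440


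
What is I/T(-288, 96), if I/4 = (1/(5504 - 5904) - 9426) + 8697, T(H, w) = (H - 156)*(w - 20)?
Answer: 291601/3374400 ≈ 0.086416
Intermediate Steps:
T(H, w) = (-156 + H)*(-20 + w)
I = -291601/100 (I = 4*((1/(5504 - 5904) - 9426) + 8697) = 4*((1/(-400) - 9426) + 8697) = 4*((-1/400 - 9426) + 8697) = 4*(-3770401/400 + 8697) = 4*(-291601/400) = -291601/100 ≈ -2916.0)
I/T(-288, 96) = -291601/(100*(3120 - 156*96 - 20*(-288) - 288*96)) = -291601/(100*(3120 - 14976 + 5760 - 27648)) = -291601/100/(-33744) = -291601/100*(-1/33744) = 291601/3374400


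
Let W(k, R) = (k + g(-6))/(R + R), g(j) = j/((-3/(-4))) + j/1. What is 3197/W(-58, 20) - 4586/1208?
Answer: -9675577/5436 ≈ -1779.9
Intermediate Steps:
g(j) = 7*j/3 (g(j) = j/((-3*(-¼))) + j*1 = j/(¾) + j = j*(4/3) + j = 4*j/3 + j = 7*j/3)
W(k, R) = (-14 + k)/(2*R) (W(k, R) = (k + (7/3)*(-6))/(R + R) = (k - 14)/((2*R)) = (-14 + k)*(1/(2*R)) = (-14 + k)/(2*R))
3197/W(-58, 20) - 4586/1208 = 3197/(((½)*(-14 - 58)/20)) - 4586/1208 = 3197/(((½)*(1/20)*(-72))) - 4586*1/1208 = 3197/(-9/5) - 2293/604 = 3197*(-5/9) - 2293/604 = -15985/9 - 2293/604 = -9675577/5436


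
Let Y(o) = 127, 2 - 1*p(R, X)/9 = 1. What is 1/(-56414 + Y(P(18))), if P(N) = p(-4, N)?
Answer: -1/56287 ≈ -1.7766e-5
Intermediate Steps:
p(R, X) = 9 (p(R, X) = 18 - 9*1 = 18 - 9 = 9)
P(N) = 9
1/(-56414 + Y(P(18))) = 1/(-56414 + 127) = 1/(-56287) = -1/56287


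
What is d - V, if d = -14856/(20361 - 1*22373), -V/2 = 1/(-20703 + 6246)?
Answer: 53692292/7271871 ≈ 7.3836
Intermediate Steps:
V = 2/14457 (V = -2/(-20703 + 6246) = -2/(-14457) = -2*(-1/14457) = 2/14457 ≈ 0.00013834)
d = 3714/503 (d = -14856/(20361 - 22373) = -14856/(-2012) = -14856*(-1/2012) = 3714/503 ≈ 7.3837)
d - V = 3714/503 - 1*2/14457 = 3714/503 - 2/14457 = 53692292/7271871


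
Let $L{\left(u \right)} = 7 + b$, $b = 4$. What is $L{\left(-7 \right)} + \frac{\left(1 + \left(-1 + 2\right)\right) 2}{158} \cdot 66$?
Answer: $\frac{1001}{79} \approx 12.671$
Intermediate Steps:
$L{\left(u \right)} = 11$ ($L{\left(u \right)} = 7 + 4 = 11$)
$L{\left(-7 \right)} + \frac{\left(1 + \left(-1 + 2\right)\right) 2}{158} \cdot 66 = 11 + \frac{\left(1 + \left(-1 + 2\right)\right) 2}{158} \cdot 66 = 11 + \left(1 + 1\right) 2 \cdot \frac{1}{158} \cdot 66 = 11 + 2 \cdot 2 \cdot \frac{1}{158} \cdot 66 = 11 + 4 \cdot \frac{1}{158} \cdot 66 = 11 + \frac{2}{79} \cdot 66 = 11 + \frac{132}{79} = \frac{1001}{79}$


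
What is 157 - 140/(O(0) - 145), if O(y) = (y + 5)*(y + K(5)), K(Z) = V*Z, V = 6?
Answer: 129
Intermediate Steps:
K(Z) = 6*Z
O(y) = (5 + y)*(30 + y) (O(y) = (y + 5)*(y + 6*5) = (5 + y)*(y + 30) = (5 + y)*(30 + y))
157 - 140/(O(0) - 145) = 157 - 140/((150 + 0² + 35*0) - 145) = 157 - 140/((150 + 0 + 0) - 145) = 157 - 140/(150 - 145) = 157 - 140/5 = 157 - 140*⅕ = 157 - 28 = 129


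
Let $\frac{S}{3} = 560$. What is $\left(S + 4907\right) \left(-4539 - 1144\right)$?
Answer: $-37433921$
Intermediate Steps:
$S = 1680$ ($S = 3 \cdot 560 = 1680$)
$\left(S + 4907\right) \left(-4539 - 1144\right) = \left(1680 + 4907\right) \left(-4539 - 1144\right) = 6587 \left(-5683\right) = -37433921$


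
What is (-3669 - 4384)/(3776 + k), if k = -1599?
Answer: -8053/2177 ≈ -3.6991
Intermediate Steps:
(-3669 - 4384)/(3776 + k) = (-3669 - 4384)/(3776 - 1599) = -8053/2177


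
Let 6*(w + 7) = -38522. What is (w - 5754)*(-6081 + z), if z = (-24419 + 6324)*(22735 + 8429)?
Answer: 6869281182528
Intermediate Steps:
z = -563912580 (z = -18095*31164 = -563912580)
w = -19282/3 (w = -7 + (⅙)*(-38522) = -7 - 19261/3 = -19282/3 ≈ -6427.3)
(w - 5754)*(-6081 + z) = (-19282/3 - 5754)*(-6081 - 563912580) = -36544/3*(-563918661) = 6869281182528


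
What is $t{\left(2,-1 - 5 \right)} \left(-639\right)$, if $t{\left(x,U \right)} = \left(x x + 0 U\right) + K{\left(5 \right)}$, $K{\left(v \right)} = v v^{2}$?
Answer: $-82431$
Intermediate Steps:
$K{\left(v \right)} = v^{3}$
$t{\left(x,U \right)} = 125 + x^{2}$ ($t{\left(x,U \right)} = \left(x x + 0 U\right) + 5^{3} = \left(x^{2} + 0\right) + 125 = x^{2} + 125 = 125 + x^{2}$)
$t{\left(2,-1 - 5 \right)} \left(-639\right) = \left(125 + 2^{2}\right) \left(-639\right) = \left(125 + 4\right) \left(-639\right) = 129 \left(-639\right) = -82431$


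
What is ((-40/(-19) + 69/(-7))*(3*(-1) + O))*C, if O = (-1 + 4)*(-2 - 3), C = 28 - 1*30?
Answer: -37116/133 ≈ -279.07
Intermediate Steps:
C = -2 (C = 28 - 30 = -2)
O = -15 (O = 3*(-5) = -15)
((-40/(-19) + 69/(-7))*(3*(-1) + O))*C = ((-40/(-19) + 69/(-7))*(3*(-1) - 15))*(-2) = ((-40*(-1/19) + 69*(-⅐))*(-3 - 15))*(-2) = ((40/19 - 69/7)*(-18))*(-2) = -1031/133*(-18)*(-2) = (18558/133)*(-2) = -37116/133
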